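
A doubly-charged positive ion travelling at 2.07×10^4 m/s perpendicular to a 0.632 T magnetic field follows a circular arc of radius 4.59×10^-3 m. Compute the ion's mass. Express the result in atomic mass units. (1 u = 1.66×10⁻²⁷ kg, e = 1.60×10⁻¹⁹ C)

qvB = mv²/r ⇒ m = qBr/v.
m = (2×1.60×10^-19)(0.632)(4.59×10^-3) / (2.07×10^4) = 4.48×10^-26 kg = 27.0 u.

m ≈ 27.0 u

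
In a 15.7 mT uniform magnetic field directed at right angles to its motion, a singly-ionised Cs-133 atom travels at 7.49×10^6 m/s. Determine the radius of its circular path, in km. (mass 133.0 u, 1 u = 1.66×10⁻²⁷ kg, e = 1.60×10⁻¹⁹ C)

r ≈ 0.658 km

The magnetic force provides the centripetal force: qvB = mv²/r, so r = mv/(qB).
r = (2.21×10^-25 kg)(7.49×10^6 m/s) / [(1×1.60×10^-19 C)(0.0157 T)] = 658 m.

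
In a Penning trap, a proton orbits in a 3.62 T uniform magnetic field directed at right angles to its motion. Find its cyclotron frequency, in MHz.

f ≈ 55.2 MHz

f = qB/(2πm) = (1×1.60×10^-19)(3.62) / [2π(1.67×10^-27)] = 5.52×10^7 Hz.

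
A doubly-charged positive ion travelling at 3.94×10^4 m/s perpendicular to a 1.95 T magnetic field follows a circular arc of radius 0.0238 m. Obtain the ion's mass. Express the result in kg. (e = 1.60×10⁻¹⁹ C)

m ≈ 3.77×10^-25 kg

qvB = mv²/r ⇒ m = qBr/v.
m = (2×1.60×10^-19)(1.95)(0.0238) / (3.94×10^4) = 3.77×10^-25 kg.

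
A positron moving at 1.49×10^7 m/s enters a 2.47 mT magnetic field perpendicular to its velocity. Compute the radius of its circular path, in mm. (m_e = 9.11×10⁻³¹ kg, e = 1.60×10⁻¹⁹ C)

r ≈ 34.3 mm

The magnetic force provides the centripetal force: qvB = mv²/r, so r = mv/(qB).
r = (9.11×10^-31 kg)(1.49×10^7 m/s) / [(1×1.60×10^-19 C)(2.47×10^-3 T)] = 0.0343 m.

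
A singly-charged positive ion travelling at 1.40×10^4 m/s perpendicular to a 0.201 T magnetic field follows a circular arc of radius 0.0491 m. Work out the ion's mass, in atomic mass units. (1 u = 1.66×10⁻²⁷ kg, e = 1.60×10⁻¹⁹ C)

m ≈ 67.9 u

qvB = mv²/r ⇒ m = qBr/v.
m = (1×1.60×10^-19)(0.201)(0.0491) / (1.40×10^4) = 1.13×10^-25 kg = 67.9 u.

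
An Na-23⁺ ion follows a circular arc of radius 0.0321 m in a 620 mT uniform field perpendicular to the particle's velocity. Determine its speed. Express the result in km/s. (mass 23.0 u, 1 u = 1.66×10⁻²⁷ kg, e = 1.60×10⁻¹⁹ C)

From qvB = mv²/r, v = qBr/m.
v = (1×1.60×10^-19)(0.620)(0.0321) / (3.82×10^-26) = 8.34×10^4 m/s.

v ≈ 83.4 km/s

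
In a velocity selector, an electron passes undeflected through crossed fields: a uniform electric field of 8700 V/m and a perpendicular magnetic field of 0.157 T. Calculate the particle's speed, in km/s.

v ≈ 55.4 km/s

For zero net force, qE = qvB, so v = E/B.
v = (8700) / (0.157) = 5.54×10^4 m/s.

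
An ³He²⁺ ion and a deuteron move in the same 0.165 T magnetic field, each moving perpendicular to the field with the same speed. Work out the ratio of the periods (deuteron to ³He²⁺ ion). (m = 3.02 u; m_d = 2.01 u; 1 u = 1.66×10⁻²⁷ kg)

T = 2πm/(qB) is independent of speed, so T₂/T₁ = (m₂/q₂)/(m₁/q₁).
T_{deuteron}/T_{³He²⁺ ion} = (3.34×10^-27/1e) / (5.01×10^-27/2e) = 1.33.

ratio ≈ 1.33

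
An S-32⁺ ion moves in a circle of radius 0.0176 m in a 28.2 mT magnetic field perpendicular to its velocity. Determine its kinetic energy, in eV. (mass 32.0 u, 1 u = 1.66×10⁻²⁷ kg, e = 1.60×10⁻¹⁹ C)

v = qBr/m = (1×1.60×10^-19)(0.0282)(0.0176) / (5.31×10^-26) = 1490 m/s.
K = ½mv² = 0.5·(5.31×10^-26)·(1490)² = 5.94×10^-20 J = 0.371 eV.

K ≈ 0.371 eV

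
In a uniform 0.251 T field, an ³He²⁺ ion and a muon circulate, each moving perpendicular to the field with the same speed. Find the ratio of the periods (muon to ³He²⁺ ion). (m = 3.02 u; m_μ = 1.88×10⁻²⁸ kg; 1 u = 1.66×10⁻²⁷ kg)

ratio ≈ 0.0750

T = 2πm/(qB) is independent of speed, so T₂/T₁ = (m₂/q₂)/(m₁/q₁).
T_{muon}/T_{³He²⁺ ion} = (1.88×10^-28/1e) / (5.01×10^-27/2e) = 0.0750.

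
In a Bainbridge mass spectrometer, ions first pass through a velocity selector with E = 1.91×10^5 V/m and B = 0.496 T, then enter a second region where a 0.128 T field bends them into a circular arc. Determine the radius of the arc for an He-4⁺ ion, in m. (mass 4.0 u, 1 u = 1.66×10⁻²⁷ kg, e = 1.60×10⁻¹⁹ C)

The selector passes v = E/B = 1.91×10^5/0.496 = 3.85×10^5 m/s.
In the deflection region, r = mv/(qB₂) = (6.64×10^-27)(3.85×10^5) / [(1×1.60×10^-19)(0.128)] = 0.125 m.

r ≈ 0.125 m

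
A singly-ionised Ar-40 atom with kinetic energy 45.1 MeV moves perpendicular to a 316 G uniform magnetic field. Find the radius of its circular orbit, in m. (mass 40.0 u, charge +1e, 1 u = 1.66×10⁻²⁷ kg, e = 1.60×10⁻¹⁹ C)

Convert the energy: K = 45.1 MeV = 7.22×10^-12 J.
v = √(2K/m) = √(2·7.22×10^-12/6.64×10^-26) = 1.47×10^7 m/s.
r = mv/(qB) = (6.64×10^-26)(1.47×10^7) / [(1×1.60×10^-19)(0.0316)] = 194 m.

r ≈ 194 m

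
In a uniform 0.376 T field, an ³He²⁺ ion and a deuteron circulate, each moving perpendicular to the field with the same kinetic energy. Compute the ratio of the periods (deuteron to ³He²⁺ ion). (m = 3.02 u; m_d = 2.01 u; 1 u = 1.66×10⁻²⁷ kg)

T = 2πm/(qB) is independent of speed, so T₂/T₁ = (m₂/q₂)/(m₁/q₁).
T_{deuteron}/T_{³He²⁺ ion} = (3.34×10^-27/1e) / (5.01×10^-27/2e) = 1.33.

ratio ≈ 1.33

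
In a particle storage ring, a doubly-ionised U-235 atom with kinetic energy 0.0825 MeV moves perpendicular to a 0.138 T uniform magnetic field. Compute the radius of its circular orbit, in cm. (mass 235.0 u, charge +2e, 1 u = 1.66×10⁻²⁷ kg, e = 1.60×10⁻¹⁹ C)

Convert the energy: K = 0.0825 MeV = 1.32×10^-14 J.
v = √(2K/m) = √(2·1.32×10^-14/3.90×10^-25) = 2.60×10^5 m/s.
r = mv/(qB) = (3.90×10^-25)(2.60×10^5) / [(2×1.60×10^-19)(0.138)] = 2.30 m.

r ≈ 230 cm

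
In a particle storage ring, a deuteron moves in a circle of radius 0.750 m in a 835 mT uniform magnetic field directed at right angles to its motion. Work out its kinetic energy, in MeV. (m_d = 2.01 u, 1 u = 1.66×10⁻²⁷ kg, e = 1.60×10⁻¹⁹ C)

K ≈ 9.40 MeV

v = qBr/m = (1×1.60×10^-19)(0.835)(0.750) / (3.34×10^-27) = 3.00×10^7 m/s.
K = ½mv² = 0.5·(3.34×10^-27)·(3.00×10^7)² = 1.50×10^-12 J = 9.40 MeV.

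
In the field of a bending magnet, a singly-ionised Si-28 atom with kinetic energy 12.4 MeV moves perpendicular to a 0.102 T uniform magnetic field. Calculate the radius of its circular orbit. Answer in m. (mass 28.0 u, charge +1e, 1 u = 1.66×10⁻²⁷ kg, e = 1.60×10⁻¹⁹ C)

r ≈ 26.3 m

Convert the energy: K = 12.4 MeV = 1.98×10^-12 J.
v = √(2K/m) = √(2·1.98×10^-12/4.65×10^-26) = 9.24×10^6 m/s.
r = mv/(qB) = (4.65×10^-26)(9.24×10^6) / [(1×1.60×10^-19)(0.102)] = 26.3 m.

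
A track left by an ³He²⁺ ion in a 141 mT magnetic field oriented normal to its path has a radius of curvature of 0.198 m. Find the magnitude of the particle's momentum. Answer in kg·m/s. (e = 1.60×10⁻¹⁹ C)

Since qvB = mv²/r, the momentum p = mv = qBr.
p = (2×1.60×10^-19)(0.141)(0.198) = 8.93×10^-21 kg·m/s.

p ≈ 8.93×10^-21 kg·m/s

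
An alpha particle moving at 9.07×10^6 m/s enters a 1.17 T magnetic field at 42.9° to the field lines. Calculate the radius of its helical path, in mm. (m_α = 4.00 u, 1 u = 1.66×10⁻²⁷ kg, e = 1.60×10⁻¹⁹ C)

Only the perpendicular component v⊥ = v sin42.9° = 6.17×10^6 m/s is bent by the field.
r = m v⊥ /(qB) = (6.64×10^-27)(6.17×10^6) / [(2×1.60×10^-19)(1.17)] = 0.109 m.

r ≈ 109 mm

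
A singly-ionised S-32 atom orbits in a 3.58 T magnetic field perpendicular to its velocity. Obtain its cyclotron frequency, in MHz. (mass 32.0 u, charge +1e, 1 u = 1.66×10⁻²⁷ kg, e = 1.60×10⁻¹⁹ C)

f ≈ 1.72 MHz

f = qB/(2πm) = (1×1.60×10^-19)(3.58) / [2π(5.31×10^-26)] = 1.72×10^6 Hz.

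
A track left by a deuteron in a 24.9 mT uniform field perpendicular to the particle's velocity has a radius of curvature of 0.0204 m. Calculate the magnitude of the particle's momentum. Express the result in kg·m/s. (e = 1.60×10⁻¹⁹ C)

p ≈ 8.13×10^-23 kg·m/s

Since qvB = mv²/r, the momentum p = mv = qBr.
p = (1×1.60×10^-19)(0.0249)(0.0204) = 8.13×10^-23 kg·m/s.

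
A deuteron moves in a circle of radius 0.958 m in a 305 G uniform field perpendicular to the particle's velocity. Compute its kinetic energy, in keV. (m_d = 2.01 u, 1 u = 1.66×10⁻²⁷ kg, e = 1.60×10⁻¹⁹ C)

K ≈ 20.5 keV

v = qBr/m = (1×1.60×10^-19)(0.0305)(0.958) / (3.34×10^-27) = 1.40×10^6 m/s.
K = ½mv² = 0.5·(3.34×10^-27)·(1.40×10^6)² = 3.28×10^-15 J = 20.5 keV.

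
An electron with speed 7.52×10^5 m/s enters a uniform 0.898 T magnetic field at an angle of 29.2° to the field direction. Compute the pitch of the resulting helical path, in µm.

The velocity component along B is v∥ = v cos29.2° = 6.56×10^5 m/s.
The cyclotron period T = 2πm/(qB) = 3.98×10^-11 s is set by m, q, B alone.
Pitch = v∥·T = (6.56×10^5)(3.98×10^-11) = 2.62×10^-5 m.

pitch ≈ 26.2 µm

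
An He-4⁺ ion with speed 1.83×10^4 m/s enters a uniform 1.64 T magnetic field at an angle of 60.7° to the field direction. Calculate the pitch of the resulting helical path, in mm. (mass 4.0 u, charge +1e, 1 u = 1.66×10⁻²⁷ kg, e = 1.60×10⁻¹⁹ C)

The velocity component along B is v∥ = v cos60.7° = 8960 m/s.
The cyclotron period T = 2πm/(qB) = 1.59×10^-7 s is set by m, q, B alone.
Pitch = v∥·T = (8960)(1.59×10^-7) = 1.42×10^-3 m.

pitch ≈ 1.42 mm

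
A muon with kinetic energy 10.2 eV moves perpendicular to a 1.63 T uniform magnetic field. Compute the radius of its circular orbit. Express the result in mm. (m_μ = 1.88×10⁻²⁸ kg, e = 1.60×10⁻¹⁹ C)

r ≈ 0.0950 mm

Convert the energy: K = 10.2 eV = 1.63×10^-18 J.
v = √(2K/m) = √(2·1.63×10^-18/1.88×10^-28) = 1.32×10^5 m/s.
r = mv/(qB) = (1.88×10^-28)(1.32×10^5) / [(1×1.60×10^-19)(1.63)] = 9.50×10^-5 m.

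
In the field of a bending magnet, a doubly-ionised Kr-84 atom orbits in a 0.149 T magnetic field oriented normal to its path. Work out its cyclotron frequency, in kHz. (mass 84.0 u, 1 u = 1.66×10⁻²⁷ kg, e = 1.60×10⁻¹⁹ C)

f ≈ 54.4 kHz

f = qB/(2πm) = (2×1.60×10^-19)(0.149) / [2π(1.39×10^-25)] = 5.44×10^4 Hz.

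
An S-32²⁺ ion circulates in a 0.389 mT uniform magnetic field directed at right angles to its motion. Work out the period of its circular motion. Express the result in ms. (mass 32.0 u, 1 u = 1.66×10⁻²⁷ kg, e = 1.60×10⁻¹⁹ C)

The cyclotron period is independent of speed: T = 2πm/(qB).
T = 2π(5.31×10^-26) / [(2×1.60×10^-19)(3.89×10^-4)] = 2.68×10^-3 s.

T ≈ 2.68 ms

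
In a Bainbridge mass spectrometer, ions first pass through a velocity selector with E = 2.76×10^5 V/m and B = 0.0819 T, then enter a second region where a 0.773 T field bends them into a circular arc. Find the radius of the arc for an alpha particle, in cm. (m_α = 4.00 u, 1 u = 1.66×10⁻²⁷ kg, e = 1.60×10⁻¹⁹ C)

The selector passes v = E/B = 2.76×10^5/0.0819 = 3.37×10^6 m/s.
In the deflection region, r = mv/(qB₂) = (6.64×10^-27)(3.37×10^6) / [(2×1.60×10^-19)(0.773)] = 0.0905 m.

r ≈ 9.05 cm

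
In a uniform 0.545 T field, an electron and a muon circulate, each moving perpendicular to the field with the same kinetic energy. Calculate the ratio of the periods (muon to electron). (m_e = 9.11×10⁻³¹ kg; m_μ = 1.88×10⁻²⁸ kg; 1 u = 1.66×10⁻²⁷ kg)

T = 2πm/(qB) is independent of speed, so T₂/T₁ = (m₂/q₂)/(m₁/q₁).
T_{muon}/T_{electron} = (1.88×10^-28/1e) / (9.11×10^-31/1e) = 206.

ratio ≈ 206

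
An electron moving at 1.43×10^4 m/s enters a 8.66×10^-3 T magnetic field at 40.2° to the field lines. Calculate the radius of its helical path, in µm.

Only the perpendicular component v⊥ = v sin40.2° = 9230 m/s is bent by the field.
r = m v⊥ /(qB) = (9.11×10^-31)(9230) / [(1×1.60×10^-19)(8.66×10^-3)] = 6.07×10^-6 m.

r ≈ 6.07 µm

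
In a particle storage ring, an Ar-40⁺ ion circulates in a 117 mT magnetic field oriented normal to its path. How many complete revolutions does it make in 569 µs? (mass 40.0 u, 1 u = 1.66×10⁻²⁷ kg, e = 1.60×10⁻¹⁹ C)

T = 2πm/(qB) = 2π(6.64×10^-26) / [(1×1.60×10^-19)(0.117)] = 2.2287×10^-5 s.
N = t/T = 5.69×10^-4 / 2.2287×10^-5 ≈ 25.53, so 25 complete revolutions.

N = 25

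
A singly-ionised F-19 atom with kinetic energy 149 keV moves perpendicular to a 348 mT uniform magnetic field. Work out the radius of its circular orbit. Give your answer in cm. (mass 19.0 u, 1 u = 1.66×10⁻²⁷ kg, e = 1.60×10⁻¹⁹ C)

r ≈ 69.6 cm

Convert the energy: K = 149 keV = 2.38×10^-14 J.
v = √(2K/m) = √(2·2.38×10^-14/3.15×10^-26) = 1.23×10^6 m/s.
r = mv/(qB) = (3.15×10^-26)(1.23×10^6) / [(1×1.60×10^-19)(0.348)] = 0.696 m.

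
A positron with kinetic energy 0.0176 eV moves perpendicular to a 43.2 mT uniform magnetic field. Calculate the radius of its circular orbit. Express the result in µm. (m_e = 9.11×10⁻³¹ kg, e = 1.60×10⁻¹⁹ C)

Convert the energy: K = 0.0176 eV = 2.82×10^-21 J.
v = √(2K/m) = √(2·2.82×10^-21/9.11×10^-31) = 7.86×10^4 m/s.
r = mv/(qB) = (9.11×10^-31)(7.86×10^4) / [(1×1.60×10^-19)(0.0432)] = 1.04×10^-5 m.

r ≈ 10.4 µm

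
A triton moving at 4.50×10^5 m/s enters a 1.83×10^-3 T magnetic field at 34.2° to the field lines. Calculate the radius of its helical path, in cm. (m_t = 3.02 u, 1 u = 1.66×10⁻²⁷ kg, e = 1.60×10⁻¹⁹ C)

r ≈ 433 cm

Only the perpendicular component v⊥ = v sin34.2° = 2.53×10^5 m/s is bent by the field.
r = m v⊥ /(qB) = (5.01×10^-27)(2.53×10^5) / [(1×1.60×10^-19)(1.83×10^-3)] = 4.33 m.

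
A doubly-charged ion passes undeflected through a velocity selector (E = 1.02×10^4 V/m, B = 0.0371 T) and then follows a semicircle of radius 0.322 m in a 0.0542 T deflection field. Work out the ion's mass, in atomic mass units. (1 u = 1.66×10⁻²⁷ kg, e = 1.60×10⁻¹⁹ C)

m ≈ 12.2 u

v = E/B₁ = 2.75×10^5 m/s.
From r = mv/(qB₂), m = qB₂r/v = (2×1.60×10^-19)(0.0542)(0.322) / (2.75×10^5) = 2.03×10^-26 kg.
In atomic mass units: m = 2.03×10^-26 / 1.66×10^-27 = 12.2 u.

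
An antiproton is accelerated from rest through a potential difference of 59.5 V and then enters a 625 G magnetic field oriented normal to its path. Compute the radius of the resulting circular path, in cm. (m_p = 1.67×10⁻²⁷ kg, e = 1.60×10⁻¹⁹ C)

The kinetic energy gained is K = qV = (1×1.60×10^-19)(59.5) = 9.52×10^-18 J.
v = √(2K/m) = 1.07×10^5 m/s.
r = mv/(qB) = (1.67×10^-27)(1.07×10^5) / [(1×1.60×10^-19)(0.0625)] = 0.0178 m.

r ≈ 1.78 cm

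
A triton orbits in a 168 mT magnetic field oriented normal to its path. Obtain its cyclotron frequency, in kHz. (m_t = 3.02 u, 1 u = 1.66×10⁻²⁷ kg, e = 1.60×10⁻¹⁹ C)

f = qB/(2πm) = (1×1.60×10^-19)(0.168) / [2π(5.01×10^-27)] = 8.53×10^5 Hz.

f ≈ 853 kHz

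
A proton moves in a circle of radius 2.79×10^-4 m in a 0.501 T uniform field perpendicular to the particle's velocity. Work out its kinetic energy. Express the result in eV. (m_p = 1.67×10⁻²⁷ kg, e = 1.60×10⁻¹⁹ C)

K ≈ 0.936 eV

v = qBr/m = (1×1.60×10^-19)(0.501)(2.79×10^-4) / (1.67×10^-27) = 1.34×10^4 m/s.
K = ½mv² = 0.5·(1.67×10^-27)·(1.34×10^4)² = 1.50×10^-19 J = 0.936 eV.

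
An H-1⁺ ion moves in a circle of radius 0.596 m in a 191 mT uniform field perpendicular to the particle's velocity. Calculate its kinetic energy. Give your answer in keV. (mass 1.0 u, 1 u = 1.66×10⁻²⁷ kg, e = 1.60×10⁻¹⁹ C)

v = qBr/m = (1×1.60×10^-19)(0.191)(0.596) / (1.66×10^-27) = 1.10×10^7 m/s.
K = ½mv² = 0.5·(1.66×10^-27)·(1.10×10^7)² = 9.99×10^-14 J = 625 keV.

K ≈ 625 keV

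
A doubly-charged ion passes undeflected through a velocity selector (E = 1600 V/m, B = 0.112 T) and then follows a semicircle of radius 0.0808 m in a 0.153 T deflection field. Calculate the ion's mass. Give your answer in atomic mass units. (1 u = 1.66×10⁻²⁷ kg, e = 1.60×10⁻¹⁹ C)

v = E/B₁ = 1.43×10^4 m/s.
From r = mv/(qB₂), m = qB₂r/v = (2×1.60×10^-19)(0.153)(0.0808) / (1.43×10^4) = 2.77×10^-25 kg.
In atomic mass units: m = 2.77×10^-25 / 1.66×10^-27 = 167 u.

m ≈ 167 u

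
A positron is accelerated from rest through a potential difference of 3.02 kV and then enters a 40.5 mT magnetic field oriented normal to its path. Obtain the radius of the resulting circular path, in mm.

The kinetic energy gained is K = qV = (1×1.60×10^-19)(3020) = 4.83×10^-16 J.
v = √(2K/m) = 3.26×10^7 m/s.
r = mv/(qB) = (9.11×10^-31)(3.26×10^7) / [(1×1.60×10^-19)(0.0405)] = 4.58×10^-3 m.

r ≈ 4.58 mm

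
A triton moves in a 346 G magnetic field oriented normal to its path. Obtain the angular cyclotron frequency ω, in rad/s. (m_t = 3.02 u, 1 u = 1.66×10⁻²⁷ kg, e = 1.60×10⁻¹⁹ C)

ω = qB/m = (1×1.60×10^-19)(0.0346) / (5.01×10^-27) = 1.10×10^6 rad/s.

ω ≈ 1.10×10^6 rad/s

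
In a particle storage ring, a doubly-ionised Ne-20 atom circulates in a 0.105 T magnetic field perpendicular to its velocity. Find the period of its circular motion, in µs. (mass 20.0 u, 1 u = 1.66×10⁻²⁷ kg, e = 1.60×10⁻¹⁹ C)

The cyclotron period is independent of speed: T = 2πm/(qB).
T = 2π(3.32×10^-26) / [(2×1.60×10^-19)(0.105)] = 6.21×10^-6 s.

T ≈ 6.21 µs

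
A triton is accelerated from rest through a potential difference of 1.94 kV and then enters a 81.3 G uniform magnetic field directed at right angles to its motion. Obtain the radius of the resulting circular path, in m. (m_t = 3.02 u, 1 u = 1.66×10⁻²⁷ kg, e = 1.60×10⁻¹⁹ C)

r ≈ 1.36 m

The kinetic energy gained is K = qV = (1×1.60×10^-19)(1940) = 3.10×10^-16 J.
v = √(2K/m) = 3.52×10^5 m/s.
r = mv/(qB) = (5.01×10^-27)(3.52×10^5) / [(1×1.60×10^-19)(8.13×10^-3)] = 1.36 m.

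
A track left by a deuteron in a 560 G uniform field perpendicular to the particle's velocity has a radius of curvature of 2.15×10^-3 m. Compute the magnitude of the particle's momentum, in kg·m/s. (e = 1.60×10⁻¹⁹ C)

Since qvB = mv²/r, the momentum p = mv = qBr.
p = (1×1.60×10^-19)(0.0560)(2.15×10^-3) = 1.93×10^-23 kg·m/s.

p ≈ 1.93×10^-23 kg·m/s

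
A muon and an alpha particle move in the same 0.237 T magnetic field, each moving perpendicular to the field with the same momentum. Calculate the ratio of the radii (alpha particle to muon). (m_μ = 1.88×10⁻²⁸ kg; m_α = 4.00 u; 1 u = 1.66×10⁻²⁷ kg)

r = p/(qB) ⇒ at equal p, r ∝ 1/q.
r_{alpha particle}/r_{muon} = 0.500.

ratio ≈ 0.500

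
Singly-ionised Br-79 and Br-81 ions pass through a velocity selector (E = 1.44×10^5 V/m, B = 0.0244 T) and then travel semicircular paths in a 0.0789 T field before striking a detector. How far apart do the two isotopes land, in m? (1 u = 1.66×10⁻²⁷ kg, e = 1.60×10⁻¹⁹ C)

Both emerge at v = E/B₁ = 5.90×10^6 m/s.
r = mv/(qB₂), so r₁ = 61.31 m and r₂ = 62.86 m, giving Δr = 1.55 m.
After a semicircle each ion lands a diameter 2r from the entry slit, so the separation is 2Δr = 3.10 m.

Δd ≈ 3.10 m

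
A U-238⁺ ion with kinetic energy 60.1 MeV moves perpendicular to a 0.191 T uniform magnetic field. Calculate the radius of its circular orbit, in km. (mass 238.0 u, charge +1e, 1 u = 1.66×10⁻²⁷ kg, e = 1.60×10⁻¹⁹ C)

Convert the energy: K = 60.1 MeV = 9.62×10^-12 J.
v = √(2K/m) = √(2·9.62×10^-12/3.95×10^-25) = 6.98×10^6 m/s.
r = mv/(qB) = (3.95×10^-25)(6.98×10^6) / [(1×1.60×10^-19)(0.191)] = 90.2 m.

r ≈ 0.0902 km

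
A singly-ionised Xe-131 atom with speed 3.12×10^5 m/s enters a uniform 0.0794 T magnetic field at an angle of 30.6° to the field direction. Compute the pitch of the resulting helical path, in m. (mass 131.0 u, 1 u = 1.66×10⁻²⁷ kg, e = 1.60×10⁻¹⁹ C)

The velocity component along B is v∥ = v cos30.6° = 2.69×10^5 m/s.
The cyclotron period T = 2πm/(qB) = 1.08×10^-4 s is set by m, q, B alone.
Pitch = v∥·T = (2.69×10^5)(1.08×10^-4) = 28.9 m.

pitch ≈ 28.9 m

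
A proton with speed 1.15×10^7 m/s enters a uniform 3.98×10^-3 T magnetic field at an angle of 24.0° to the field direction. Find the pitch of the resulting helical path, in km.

pitch ≈ 0.173 km

The velocity component along B is v∥ = v cos24.0° = 1.05×10^7 m/s.
The cyclotron period T = 2πm/(qB) = 1.65×10^-5 s is set by m, q, B alone.
Pitch = v∥·T = (1.05×10^7)(1.65×10^-5) = 173 m.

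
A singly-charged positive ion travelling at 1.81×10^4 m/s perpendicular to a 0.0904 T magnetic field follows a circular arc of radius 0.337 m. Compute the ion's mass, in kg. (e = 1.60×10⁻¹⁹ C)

qvB = mv²/r ⇒ m = qBr/v.
m = (1×1.60×10^-19)(0.0904)(0.337) / (1.81×10^4) = 2.69×10^-25 kg.

m ≈ 2.69×10^-25 kg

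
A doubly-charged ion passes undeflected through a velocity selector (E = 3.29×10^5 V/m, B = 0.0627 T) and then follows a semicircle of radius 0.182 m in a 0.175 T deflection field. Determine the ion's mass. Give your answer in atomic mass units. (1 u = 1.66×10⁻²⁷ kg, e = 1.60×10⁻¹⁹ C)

v = E/B₁ = 5.25×10^6 m/s.
From r = mv/(qB₂), m = qB₂r/v = (2×1.60×10^-19)(0.175)(0.182) / (5.25×10^6) = 1.94×10^-27 kg.
In atomic mass units: m = 1.94×10^-27 / 1.66×10^-27 = 1.17 u.

m ≈ 1.17 u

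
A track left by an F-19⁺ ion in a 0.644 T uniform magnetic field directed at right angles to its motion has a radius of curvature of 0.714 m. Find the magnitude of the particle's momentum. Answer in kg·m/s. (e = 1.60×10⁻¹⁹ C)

Since qvB = mv²/r, the momentum p = mv = qBr.
p = (1×1.60×10^-19)(0.644)(0.714) = 7.36×10^-20 kg·m/s.

p ≈ 7.36×10^-20 kg·m/s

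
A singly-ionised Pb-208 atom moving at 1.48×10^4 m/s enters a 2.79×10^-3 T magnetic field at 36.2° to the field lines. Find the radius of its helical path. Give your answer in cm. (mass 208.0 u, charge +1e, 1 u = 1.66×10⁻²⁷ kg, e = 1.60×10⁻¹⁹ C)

r ≈ 676 cm

Only the perpendicular component v⊥ = v sin36.2° = 8740 m/s is bent by the field.
r = m v⊥ /(qB) = (3.45×10^-25)(8740) / [(1×1.60×10^-19)(2.79×10^-3)] = 6.76 m.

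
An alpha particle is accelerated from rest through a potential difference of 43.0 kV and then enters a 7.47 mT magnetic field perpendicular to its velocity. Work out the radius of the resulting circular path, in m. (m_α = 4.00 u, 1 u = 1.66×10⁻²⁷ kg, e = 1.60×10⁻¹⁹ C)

r ≈ 5.66 m

The kinetic energy gained is K = qV = (2×1.60×10^-19)(4.30×10^4) = 1.38×10^-14 J.
v = √(2K/m) = 2.04×10^6 m/s.
r = mv/(qB) = (6.64×10^-27)(2.04×10^6) / [(2×1.60×10^-19)(7.47×10^-3)] = 5.66 m.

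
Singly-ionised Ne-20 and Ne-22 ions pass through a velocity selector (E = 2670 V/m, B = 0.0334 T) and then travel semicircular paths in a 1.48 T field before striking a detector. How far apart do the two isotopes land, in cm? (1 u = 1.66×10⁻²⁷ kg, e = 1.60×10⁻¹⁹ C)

Δd ≈ 0.224 cm

Both emerge at v = E/B₁ = 7.99×10^4 m/s.
r = mv/(qB₂), so r₁ = 0.01121 m and r₂ = 0.01233 m, giving Δr = 1.12×10^-3 m.
After a semicircle each ion lands a diameter 2r from the entry slit, so the separation is 2Δr = 2.24×10^-3 m.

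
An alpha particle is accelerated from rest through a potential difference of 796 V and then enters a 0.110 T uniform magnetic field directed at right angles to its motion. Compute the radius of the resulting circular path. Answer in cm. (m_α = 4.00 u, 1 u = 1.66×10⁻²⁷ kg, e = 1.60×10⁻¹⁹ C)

The kinetic energy gained is K = qV = (2×1.60×10^-19)(796) = 2.55×10^-16 J.
v = √(2K/m) = 2.77×10^5 m/s.
r = mv/(qB) = (6.64×10^-27)(2.77×10^5) / [(2×1.60×10^-19)(0.110)] = 0.0523 m.

r ≈ 5.23 cm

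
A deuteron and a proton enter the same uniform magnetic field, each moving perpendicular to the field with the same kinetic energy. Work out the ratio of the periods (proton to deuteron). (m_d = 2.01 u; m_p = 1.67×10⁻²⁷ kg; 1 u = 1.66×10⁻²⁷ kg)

ratio ≈ 0.501

T = 2πm/(qB) is independent of speed, so T₂/T₁ = (m₂/q₂)/(m₁/q₁).
T_{proton}/T_{deuteron} = (1.67×10^-27/1e) / (3.34×10^-27/1e) = 0.501.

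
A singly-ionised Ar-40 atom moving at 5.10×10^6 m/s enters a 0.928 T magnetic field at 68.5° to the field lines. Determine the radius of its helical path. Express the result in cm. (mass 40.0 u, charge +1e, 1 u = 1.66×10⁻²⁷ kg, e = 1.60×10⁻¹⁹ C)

r ≈ 212 cm

Only the perpendicular component v⊥ = v sin68.5° = 4.75×10^6 m/s is bent by the field.
r = m v⊥ /(qB) = (6.64×10^-26)(4.75×10^6) / [(1×1.60×10^-19)(0.928)] = 2.12 m.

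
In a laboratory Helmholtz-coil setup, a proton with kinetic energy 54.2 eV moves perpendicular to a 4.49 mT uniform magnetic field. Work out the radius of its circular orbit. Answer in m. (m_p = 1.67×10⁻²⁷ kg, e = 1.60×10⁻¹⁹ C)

r ≈ 0.237 m

Convert the energy: K = 54.2 eV = 8.67×10^-18 J.
v = √(2K/m) = √(2·8.67×10^-18/1.67×10^-27) = 1.02×10^5 m/s.
r = mv/(qB) = (1.67×10^-27)(1.02×10^5) / [(1×1.60×10^-19)(4.49×10^-3)] = 0.237 m.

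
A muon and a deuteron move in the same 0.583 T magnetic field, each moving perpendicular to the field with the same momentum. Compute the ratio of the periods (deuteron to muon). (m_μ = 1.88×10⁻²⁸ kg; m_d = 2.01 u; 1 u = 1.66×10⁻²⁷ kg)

ratio ≈ 17.7

T = 2πm/(qB) is independent of speed, so T₂/T₁ = (m₂/q₂)/(m₁/q₁).
T_{deuteron}/T_{muon} = (3.34×10^-27/1e) / (1.88×10^-28/1e) = 17.7.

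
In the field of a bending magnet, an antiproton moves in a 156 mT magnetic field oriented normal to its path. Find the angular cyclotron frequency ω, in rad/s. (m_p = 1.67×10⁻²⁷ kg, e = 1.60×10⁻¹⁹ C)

ω = qB/m = (1×1.60×10^-19)(0.156) / (1.67×10^-27) = 1.49×10^7 rad/s.

ω ≈ 1.49×10^7 rad/s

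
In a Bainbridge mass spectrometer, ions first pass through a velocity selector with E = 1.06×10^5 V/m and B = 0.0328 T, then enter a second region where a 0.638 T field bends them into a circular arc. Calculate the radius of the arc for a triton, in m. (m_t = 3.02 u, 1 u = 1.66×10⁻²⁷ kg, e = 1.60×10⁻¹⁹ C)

The selector passes v = E/B = 1.06×10^5/0.0328 = 3.23×10^6 m/s.
In the deflection region, r = mv/(qB₂) = (5.01×10^-27)(3.23×10^6) / [(1×1.60×10^-19)(0.638)] = 0.159 m.

r ≈ 0.159 m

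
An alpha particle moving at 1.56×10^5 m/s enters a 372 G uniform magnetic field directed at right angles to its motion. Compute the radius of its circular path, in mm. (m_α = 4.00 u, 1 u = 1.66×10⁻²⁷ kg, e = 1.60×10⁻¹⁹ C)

The magnetic force provides the centripetal force: qvB = mv²/r, so r = mv/(qB).
r = (6.64×10^-27 kg)(1.56×10^5 m/s) / [(2×1.60×10^-19 C)(0.0372 T)] = 0.0870 m.

r ≈ 87.0 mm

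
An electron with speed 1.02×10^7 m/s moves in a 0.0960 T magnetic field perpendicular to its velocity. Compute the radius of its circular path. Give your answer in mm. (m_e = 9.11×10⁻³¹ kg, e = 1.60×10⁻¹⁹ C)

The magnetic force provides the centripetal force: qvB = mv²/r, so r = mv/(qB).
r = (9.11×10^-31 kg)(1.02×10^7 m/s) / [(1×1.60×10^-19 C)(0.0960 T)] = 6.05×10^-4 m.

r ≈ 0.605 mm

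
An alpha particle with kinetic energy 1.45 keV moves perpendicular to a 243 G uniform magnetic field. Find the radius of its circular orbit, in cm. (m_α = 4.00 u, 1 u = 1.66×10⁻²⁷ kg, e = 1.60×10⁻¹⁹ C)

r ≈ 22.6 cm

Convert the energy: K = 1.45 keV = 2.32×10^-16 J.
v = √(2K/m) = √(2·2.32×10^-16/6.64×10^-27) = 2.64×10^5 m/s.
r = mv/(qB) = (6.64×10^-27)(2.64×10^5) / [(2×1.60×10^-19)(0.0243)] = 0.226 m.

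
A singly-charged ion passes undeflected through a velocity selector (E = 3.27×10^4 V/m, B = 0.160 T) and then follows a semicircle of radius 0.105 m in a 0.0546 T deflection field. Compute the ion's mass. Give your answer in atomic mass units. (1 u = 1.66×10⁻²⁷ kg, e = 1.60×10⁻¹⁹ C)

v = E/B₁ = 2.04×10^5 m/s.
From r = mv/(qB₂), m = qB₂r/v = (1×1.60×10^-19)(0.0546)(0.105) / (2.04×10^5) = 4.49×10^-27 kg.
In atomic mass units: m = 4.49×10^-27 / 1.66×10^-27 = 2.70 u.

m ≈ 2.70 u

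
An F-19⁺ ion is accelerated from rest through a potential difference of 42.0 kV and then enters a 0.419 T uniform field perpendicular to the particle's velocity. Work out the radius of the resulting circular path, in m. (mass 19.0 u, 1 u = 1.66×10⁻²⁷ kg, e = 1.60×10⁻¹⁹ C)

r ≈ 0.307 m

The kinetic energy gained is K = qV = (1×1.60×10^-19)(4.20×10^4) = 6.72×10^-15 J.
v = √(2K/m) = 6.53×10^5 m/s.
r = mv/(qB) = (3.15×10^-26)(6.53×10^5) / [(1×1.60×10^-19)(0.419)] = 0.307 m.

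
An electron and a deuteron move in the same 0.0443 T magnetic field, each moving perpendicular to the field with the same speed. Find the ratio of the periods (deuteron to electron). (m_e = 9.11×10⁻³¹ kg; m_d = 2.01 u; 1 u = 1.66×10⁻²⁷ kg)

T = 2πm/(qB) is independent of speed, so T₂/T₁ = (m₂/q₂)/(m₁/q₁).
T_{deuteron}/T_{electron} = (3.34×10^-27/1e) / (9.11×10^-31/1e) = 3660.

ratio ≈ 3660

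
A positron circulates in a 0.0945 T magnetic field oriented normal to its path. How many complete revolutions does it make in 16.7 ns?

T = 2πm/(qB) = 2π(9.11×10^-31) / [(1×1.60×10^-19)(0.0945)] = 3.7857×10^-10 s.
N = t/T = 1.67×10^-8 / 3.7857×10^-10 ≈ 44.11, so 44 complete revolutions.

N = 44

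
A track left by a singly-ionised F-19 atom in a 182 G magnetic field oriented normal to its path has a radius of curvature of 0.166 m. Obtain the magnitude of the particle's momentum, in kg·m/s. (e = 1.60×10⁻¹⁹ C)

Since qvB = mv²/r, the momentum p = mv = qBr.
p = (1×1.60×10^-19)(0.0182)(0.166) = 4.83×10^-22 kg·m/s.

p ≈ 4.83×10^-22 kg·m/s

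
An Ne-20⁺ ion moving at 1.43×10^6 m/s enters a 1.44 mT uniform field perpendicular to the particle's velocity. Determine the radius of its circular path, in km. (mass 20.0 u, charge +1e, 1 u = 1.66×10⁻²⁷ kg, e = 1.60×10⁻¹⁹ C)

r ≈ 0.206 km

The magnetic force provides the centripetal force: qvB = mv²/r, so r = mv/(qB).
r = (3.32×10^-26 kg)(1.43×10^6 m/s) / [(1×1.60×10^-19 C)(1.44×10^-3 T)] = 206 m.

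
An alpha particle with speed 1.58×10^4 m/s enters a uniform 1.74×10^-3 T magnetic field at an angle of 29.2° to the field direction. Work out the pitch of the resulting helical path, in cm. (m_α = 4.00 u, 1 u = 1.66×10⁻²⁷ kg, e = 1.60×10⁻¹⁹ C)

pitch ≈ 103 cm

The velocity component along B is v∥ = v cos29.2° = 1.38×10^4 m/s.
The cyclotron period T = 2πm/(qB) = 7.49×10^-5 s is set by m, q, B alone.
Pitch = v∥·T = (1.38×10^4)(7.49×10^-5) = 1.03 m.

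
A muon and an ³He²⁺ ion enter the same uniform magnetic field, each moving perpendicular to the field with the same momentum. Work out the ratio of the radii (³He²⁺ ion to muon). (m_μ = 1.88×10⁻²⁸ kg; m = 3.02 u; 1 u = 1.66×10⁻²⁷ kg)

ratio ≈ 0.500

r = p/(qB) ⇒ at equal p, r ∝ 1/q.
r_{³He²⁺ ion}/r_{muon} = 0.500.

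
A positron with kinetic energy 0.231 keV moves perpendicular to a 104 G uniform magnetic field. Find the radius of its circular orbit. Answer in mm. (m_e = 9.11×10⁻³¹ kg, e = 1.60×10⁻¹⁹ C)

r ≈ 4.93 mm

Convert the energy: K = 0.231 keV = 3.70×10^-17 J.
v = √(2K/m) = √(2·3.70×10^-17/9.11×10^-31) = 9.01×10^6 m/s.
r = mv/(qB) = (9.11×10^-31)(9.01×10^6) / [(1×1.60×10^-19)(0.0104)] = 4.93×10^-3 m.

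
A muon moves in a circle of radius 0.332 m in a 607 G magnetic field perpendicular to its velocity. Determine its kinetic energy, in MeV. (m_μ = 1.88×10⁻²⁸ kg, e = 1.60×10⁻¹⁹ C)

v = qBr/m = (1×1.60×10^-19)(0.0607)(0.332) / (1.88×10^-28) = 1.72×10^7 m/s.
K = ½mv² = 0.5·(1.88×10^-28)·(1.72×10^7)² = 2.77×10^-14 J = 0.173 MeV.

K ≈ 0.173 MeV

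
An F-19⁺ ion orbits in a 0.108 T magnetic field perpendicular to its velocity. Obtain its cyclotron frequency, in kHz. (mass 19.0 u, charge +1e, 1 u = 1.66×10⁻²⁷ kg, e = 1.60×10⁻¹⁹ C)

f = qB/(2πm) = (1×1.60×10^-19)(0.108) / [2π(3.15×10^-26)] = 8.72×10^4 Hz.

f ≈ 87.2 kHz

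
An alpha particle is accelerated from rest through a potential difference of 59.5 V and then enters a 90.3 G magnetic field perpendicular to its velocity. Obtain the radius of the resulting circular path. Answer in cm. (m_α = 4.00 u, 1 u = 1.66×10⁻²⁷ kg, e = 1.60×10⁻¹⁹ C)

r ≈ 17.4 cm

The kinetic energy gained is K = qV = (2×1.60×10^-19)(59.5) = 1.90×10^-17 J.
v = √(2K/m) = 7.57×10^4 m/s.
r = mv/(qB) = (6.64×10^-27)(7.57×10^4) / [(2×1.60×10^-19)(9.03×10^-3)] = 0.174 m.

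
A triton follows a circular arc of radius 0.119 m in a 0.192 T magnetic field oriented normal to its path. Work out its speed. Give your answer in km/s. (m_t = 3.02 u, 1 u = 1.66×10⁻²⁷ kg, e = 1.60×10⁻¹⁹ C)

v ≈ 729 km/s

From qvB = mv²/r, v = qBr/m.
v = (1×1.60×10^-19)(0.192)(0.119) / (5.01×10^-27) = 7.29×10^5 m/s.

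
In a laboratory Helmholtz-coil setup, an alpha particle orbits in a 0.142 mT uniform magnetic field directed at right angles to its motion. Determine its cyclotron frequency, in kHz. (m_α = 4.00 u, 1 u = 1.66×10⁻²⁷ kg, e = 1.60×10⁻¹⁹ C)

f ≈ 1.09 kHz

f = qB/(2πm) = (2×1.60×10^-19)(1.42×10^-4) / [2π(6.64×10^-27)] = 1090 Hz.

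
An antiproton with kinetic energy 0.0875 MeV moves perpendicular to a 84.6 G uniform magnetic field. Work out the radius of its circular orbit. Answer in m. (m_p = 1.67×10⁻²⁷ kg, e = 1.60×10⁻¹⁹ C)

r ≈ 5.05 m

Convert the energy: K = 0.0875 MeV = 1.40×10^-14 J.
v = √(2K/m) = √(2·1.40×10^-14/1.67×10^-27) = 4.09×10^6 m/s.
r = mv/(qB) = (1.67×10^-27)(4.09×10^6) / [(1×1.60×10^-19)(8.46×10^-3)] = 5.05 m.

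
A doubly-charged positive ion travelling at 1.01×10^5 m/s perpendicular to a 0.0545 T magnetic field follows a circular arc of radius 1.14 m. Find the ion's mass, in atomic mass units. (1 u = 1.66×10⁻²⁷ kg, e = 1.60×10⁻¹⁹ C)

qvB = mv²/r ⇒ m = qBr/v.
m = (2×1.60×10^-19)(0.0545)(1.14) / (1.01×10^5) = 1.97×10^-25 kg = 119 u.

m ≈ 119 u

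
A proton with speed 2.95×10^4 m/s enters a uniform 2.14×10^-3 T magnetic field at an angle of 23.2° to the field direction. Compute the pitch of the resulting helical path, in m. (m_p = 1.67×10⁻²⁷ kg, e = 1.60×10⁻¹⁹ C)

pitch ≈ 0.831 m

The velocity component along B is v∥ = v cos23.2° = 2.71×10^4 m/s.
The cyclotron period T = 2πm/(qB) = 3.06×10^-5 s is set by m, q, B alone.
Pitch = v∥·T = (2.71×10^4)(3.06×10^-5) = 0.831 m.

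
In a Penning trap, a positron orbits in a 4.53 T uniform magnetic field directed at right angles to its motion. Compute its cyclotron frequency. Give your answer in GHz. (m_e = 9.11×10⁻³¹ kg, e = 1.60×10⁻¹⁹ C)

f = qB/(2πm) = (1×1.60×10^-19)(4.53) / [2π(9.11×10^-31)] = 1.27×10^11 Hz.

f ≈ 127 GHz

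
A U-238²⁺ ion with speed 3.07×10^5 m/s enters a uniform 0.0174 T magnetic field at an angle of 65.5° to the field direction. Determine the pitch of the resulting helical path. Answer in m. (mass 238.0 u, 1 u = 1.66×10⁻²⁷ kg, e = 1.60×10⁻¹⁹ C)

pitch ≈ 56.8 m

The velocity component along B is v∥ = v cos65.5° = 1.27×10^5 m/s.
The cyclotron period T = 2πm/(qB) = 4.46×10^-4 s is set by m, q, B alone.
Pitch = v∥·T = (1.27×10^5)(4.46×10^-4) = 56.8 m.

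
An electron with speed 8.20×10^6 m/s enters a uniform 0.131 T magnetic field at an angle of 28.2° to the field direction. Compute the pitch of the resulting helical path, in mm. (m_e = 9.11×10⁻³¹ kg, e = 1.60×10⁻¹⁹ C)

pitch ≈ 1.97 mm

The velocity component along B is v∥ = v cos28.2° = 7.23×10^6 m/s.
The cyclotron period T = 2πm/(qB) = 2.73×10^-10 s is set by m, q, B alone.
Pitch = v∥·T = (7.23×10^6)(2.73×10^-10) = 1.97×10^-3 m.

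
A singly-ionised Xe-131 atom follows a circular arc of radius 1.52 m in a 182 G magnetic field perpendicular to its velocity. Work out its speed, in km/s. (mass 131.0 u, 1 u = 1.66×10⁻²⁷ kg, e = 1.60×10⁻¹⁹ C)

v ≈ 20.4 km/s

From qvB = mv²/r, v = qBr/m.
v = (1×1.60×10^-19)(0.0182)(1.52) / (2.17×10^-25) = 2.04×10^4 m/s.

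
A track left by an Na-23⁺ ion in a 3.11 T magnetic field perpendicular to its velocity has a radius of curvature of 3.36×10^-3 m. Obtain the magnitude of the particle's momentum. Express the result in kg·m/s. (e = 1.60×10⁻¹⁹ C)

p ≈ 1.67×10^-21 kg·m/s

Since qvB = mv²/r, the momentum p = mv = qBr.
p = (1×1.60×10^-19)(3.11)(3.36×10^-3) = 1.67×10^-21 kg·m/s.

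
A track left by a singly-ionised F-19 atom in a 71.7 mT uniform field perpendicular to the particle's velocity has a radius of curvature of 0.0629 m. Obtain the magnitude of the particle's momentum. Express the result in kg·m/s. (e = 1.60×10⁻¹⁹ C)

p ≈ 7.22×10^-22 kg·m/s

Since qvB = mv²/r, the momentum p = mv = qBr.
p = (1×1.60×10^-19)(0.0717)(0.0629) = 7.22×10^-22 kg·m/s.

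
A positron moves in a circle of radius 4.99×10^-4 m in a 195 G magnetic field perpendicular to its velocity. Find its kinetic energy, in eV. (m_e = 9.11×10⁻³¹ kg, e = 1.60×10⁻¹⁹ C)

K ≈ 8.31 eV

v = qBr/m = (1×1.60×10^-19)(0.0195)(4.99×10^-4) / (9.11×10^-31) = 1.71×10^6 m/s.
K = ½mv² = 0.5·(9.11×10^-31)·(1.71×10^6)² = 1.33×10^-18 J = 8.31 eV.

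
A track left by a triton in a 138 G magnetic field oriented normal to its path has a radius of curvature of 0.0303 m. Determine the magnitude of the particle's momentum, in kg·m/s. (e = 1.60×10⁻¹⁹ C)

p ≈ 6.69×10^-23 kg·m/s

Since qvB = mv²/r, the momentum p = mv = qBr.
p = (1×1.60×10^-19)(0.0138)(0.0303) = 6.69×10^-23 kg·m/s.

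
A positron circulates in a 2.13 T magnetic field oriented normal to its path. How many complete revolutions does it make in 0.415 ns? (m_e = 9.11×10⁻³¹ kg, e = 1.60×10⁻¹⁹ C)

N = 24

T = 2πm/(qB) = 2π(9.11×10^-31) / [(1×1.60×10^-19)(2.13)] = 1.6796×10^-11 s.
N = t/T = 4.15×10^-10 / 1.6796×10^-11 ≈ 24.71, so 24 complete revolutions.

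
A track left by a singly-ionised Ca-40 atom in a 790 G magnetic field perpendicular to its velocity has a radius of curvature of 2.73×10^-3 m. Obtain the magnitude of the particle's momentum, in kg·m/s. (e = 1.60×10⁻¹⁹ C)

Since qvB = mv²/r, the momentum p = mv = qBr.
p = (1×1.60×10^-19)(0.0790)(2.73×10^-3) = 3.45×10^-23 kg·m/s.

p ≈ 3.45×10^-23 kg·m/s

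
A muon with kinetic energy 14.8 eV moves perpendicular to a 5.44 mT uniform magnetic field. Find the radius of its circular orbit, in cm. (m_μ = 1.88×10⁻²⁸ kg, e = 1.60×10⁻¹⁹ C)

r ≈ 3.43 cm

Convert the energy: K = 14.8 eV = 2.37×10^-18 J.
v = √(2K/m) = √(2·2.37×10^-18/1.88×10^-28) = 1.59×10^5 m/s.
r = mv/(qB) = (1.88×10^-28)(1.59×10^5) / [(1×1.60×10^-19)(5.44×10^-3)] = 0.0343 m.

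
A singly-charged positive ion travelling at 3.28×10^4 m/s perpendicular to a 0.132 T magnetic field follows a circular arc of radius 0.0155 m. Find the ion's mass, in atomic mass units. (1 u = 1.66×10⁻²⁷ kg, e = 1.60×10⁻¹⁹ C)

qvB = mv²/r ⇒ m = qBr/v.
m = (1×1.60×10^-19)(0.132)(0.0155) / (3.28×10^4) = 9.98×10^-27 kg = 6.01 u.

m ≈ 6.01 u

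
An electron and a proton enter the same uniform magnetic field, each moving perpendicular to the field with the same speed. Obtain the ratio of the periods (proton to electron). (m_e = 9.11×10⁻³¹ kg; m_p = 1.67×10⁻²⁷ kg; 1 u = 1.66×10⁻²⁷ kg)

ratio ≈ 1830

T = 2πm/(qB) is independent of speed, so T₂/T₁ = (m₂/q₂)/(m₁/q₁).
T_{proton}/T_{electron} = (1.67×10^-27/1e) / (9.11×10^-31/1e) = 1830.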